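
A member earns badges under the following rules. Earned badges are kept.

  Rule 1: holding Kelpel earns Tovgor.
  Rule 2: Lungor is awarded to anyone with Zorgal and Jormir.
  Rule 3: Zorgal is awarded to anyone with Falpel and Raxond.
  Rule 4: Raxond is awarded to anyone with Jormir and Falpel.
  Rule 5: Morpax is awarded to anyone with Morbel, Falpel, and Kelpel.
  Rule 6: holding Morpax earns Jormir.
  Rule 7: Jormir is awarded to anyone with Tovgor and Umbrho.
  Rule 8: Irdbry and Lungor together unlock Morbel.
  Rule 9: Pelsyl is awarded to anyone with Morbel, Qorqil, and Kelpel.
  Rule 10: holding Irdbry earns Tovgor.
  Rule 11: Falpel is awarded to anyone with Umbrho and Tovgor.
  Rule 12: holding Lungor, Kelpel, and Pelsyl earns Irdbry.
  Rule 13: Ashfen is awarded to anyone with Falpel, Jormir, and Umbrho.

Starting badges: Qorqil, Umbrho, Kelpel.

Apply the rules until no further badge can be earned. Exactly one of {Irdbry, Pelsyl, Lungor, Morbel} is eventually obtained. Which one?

Lungor

With Kelpel, Tovgor is earned (Rule 1).
With Umbrho and Tovgor, Falpel is earned (Rule 11).
With Tovgor and Umbrho, Jormir is earned (Rule 7).
With Jormir and Falpel, Raxond is earned (Rule 4).
With Falpel and Raxond, Zorgal is earned (Rule 3).
With Zorgal and Jormir, Lungor is earned (Rule 2).
Irdbry would need Lungor, Kelpel, and Pelsyl (Rule 12), but Pelsyl is never earned. Pelsyl would need Morbel, Qorqil, and Kelpel (Rule 9), but Morbel is never earned. Morbel would need Irdbry and Lungor (Rule 8), but Irdbry is never earned.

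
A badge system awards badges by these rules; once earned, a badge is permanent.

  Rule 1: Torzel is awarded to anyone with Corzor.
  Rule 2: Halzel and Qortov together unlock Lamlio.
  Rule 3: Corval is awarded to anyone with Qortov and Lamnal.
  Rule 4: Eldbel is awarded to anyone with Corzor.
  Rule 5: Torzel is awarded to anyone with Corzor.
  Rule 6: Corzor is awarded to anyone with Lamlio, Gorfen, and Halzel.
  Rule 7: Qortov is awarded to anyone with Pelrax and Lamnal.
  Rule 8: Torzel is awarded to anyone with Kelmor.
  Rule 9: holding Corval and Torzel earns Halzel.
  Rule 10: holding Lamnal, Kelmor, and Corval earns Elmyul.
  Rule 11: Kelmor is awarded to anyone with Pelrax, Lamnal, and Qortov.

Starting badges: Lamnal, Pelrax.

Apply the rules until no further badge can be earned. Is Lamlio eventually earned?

Yes

With Pelrax and Lamnal, Qortov is earned (Rule 7).
With Pelrax, Lamnal, and Qortov, Kelmor is earned (Rule 11).
With Qortov and Lamnal, Corval is earned (Rule 3).
With Kelmor, Torzel is earned (Rule 8).
With Corval and Torzel, Halzel is earned (Rule 9).
With Halzel and Qortov, Lamlio is earned (Rule 2).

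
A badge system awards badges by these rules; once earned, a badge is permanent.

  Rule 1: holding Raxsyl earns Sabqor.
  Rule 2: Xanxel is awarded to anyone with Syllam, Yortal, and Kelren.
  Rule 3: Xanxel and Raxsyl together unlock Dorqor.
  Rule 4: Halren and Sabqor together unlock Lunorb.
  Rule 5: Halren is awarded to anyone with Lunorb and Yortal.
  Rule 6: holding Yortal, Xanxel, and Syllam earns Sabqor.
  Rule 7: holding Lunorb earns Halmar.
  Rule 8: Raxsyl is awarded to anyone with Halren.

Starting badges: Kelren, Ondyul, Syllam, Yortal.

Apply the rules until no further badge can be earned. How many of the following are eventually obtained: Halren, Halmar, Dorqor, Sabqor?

With Syllam, Yortal, and Kelren, Xanxel is earned (Rule 2).
With Yortal, Xanxel, and Syllam, Sabqor is earned (Rule 6).
Halren would need Lunorb and Yortal (Rule 5), but Lunorb is never earned.
Halmar would need Lunorb (Rule 7), but Lunorb is never earned.
Dorqor would need Xanxel and Raxsyl (Rule 3), but Raxsyl is never earned.
Sabqor: reached.
Reached: Sabqor — 1 of the 4.

1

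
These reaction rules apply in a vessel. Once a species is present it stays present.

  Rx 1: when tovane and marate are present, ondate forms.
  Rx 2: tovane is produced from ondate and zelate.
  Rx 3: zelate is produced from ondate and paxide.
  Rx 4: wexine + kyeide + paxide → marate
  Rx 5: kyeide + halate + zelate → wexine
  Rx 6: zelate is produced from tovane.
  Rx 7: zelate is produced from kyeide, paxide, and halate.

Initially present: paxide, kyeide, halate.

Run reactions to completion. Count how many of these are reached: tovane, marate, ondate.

kyeide, paxide, and halate present → zelate forms (Rx 7).
kyeide, halate, and zelate present → wexine forms (Rx 5).
wexine, kyeide, and paxide present → marate forms (Rx 4).
tovane would need ondate and zelate (Rx 2), but ondate never forms.
marate: reached.
ondate would need tovane and marate (Rx 1), but tovane never forms.
Reached: marate — 1 of the 3.

1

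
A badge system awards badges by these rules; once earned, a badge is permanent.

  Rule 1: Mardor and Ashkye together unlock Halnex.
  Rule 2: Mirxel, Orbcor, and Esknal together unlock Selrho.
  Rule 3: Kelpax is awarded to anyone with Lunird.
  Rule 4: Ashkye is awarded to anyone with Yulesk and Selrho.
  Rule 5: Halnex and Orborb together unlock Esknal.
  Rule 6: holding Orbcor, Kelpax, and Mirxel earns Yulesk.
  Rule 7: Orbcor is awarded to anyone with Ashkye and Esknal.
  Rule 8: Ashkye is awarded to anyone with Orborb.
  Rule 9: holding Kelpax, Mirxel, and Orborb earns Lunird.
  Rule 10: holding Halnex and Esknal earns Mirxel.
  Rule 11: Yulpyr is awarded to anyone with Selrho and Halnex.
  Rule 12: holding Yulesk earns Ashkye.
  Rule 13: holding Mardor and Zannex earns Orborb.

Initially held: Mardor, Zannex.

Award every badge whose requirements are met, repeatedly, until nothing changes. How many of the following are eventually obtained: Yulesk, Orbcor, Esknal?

With Mardor and Zannex, Orborb is earned (Rule 13).
With Orborb, Ashkye is earned (Rule 8).
With Mardor and Ashkye, Halnex is earned (Rule 1).
With Halnex and Orborb, Esknal is earned (Rule 5).
With Ashkye and Esknal, Orbcor is earned (Rule 7).
Yulesk would need Orbcor, Kelpax, and Mirxel (Rule 6), but Kelpax is never earned.
Orbcor: reached.
Esknal: reached.
Reached: Orbcor and Esknal — 2 of the 3.

2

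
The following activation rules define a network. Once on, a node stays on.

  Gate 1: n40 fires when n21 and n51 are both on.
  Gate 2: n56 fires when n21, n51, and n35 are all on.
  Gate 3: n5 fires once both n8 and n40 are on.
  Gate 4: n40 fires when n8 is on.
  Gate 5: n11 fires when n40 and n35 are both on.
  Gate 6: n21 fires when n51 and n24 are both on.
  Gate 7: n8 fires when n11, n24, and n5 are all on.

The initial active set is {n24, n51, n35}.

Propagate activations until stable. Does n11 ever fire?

Yes

n51 and n24 are on, so n21 fires (Gate 6).
Gate 1: n21 and n51 on → n40 on.
Gate 5: n40 and n35 on → n11 on.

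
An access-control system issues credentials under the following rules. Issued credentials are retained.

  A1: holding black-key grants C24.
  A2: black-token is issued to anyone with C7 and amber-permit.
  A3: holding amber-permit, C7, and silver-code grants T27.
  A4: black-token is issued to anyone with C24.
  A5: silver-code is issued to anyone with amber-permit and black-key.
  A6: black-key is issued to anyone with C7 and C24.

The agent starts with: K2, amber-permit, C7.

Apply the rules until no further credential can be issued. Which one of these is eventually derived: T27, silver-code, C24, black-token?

Holding C7 and amber-permit grants black-token (A2).
silver-code would need amber-permit and black-key (A5), but black-key is never granted. C24 would need black-key (A1), but black-key is never granted. T27 would need amber-permit, C7, and silver-code (A3), but silver-code is never granted.

black-token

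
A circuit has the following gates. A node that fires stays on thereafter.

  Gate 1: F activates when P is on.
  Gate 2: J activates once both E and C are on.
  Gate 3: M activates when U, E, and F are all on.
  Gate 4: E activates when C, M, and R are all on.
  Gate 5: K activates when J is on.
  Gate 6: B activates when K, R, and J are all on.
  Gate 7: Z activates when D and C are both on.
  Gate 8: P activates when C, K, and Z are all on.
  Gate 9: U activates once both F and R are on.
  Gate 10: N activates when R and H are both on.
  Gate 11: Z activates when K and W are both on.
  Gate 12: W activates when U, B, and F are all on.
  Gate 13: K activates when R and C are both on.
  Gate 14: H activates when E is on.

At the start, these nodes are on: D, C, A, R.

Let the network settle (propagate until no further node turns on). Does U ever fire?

Yes

Gate 13: R and C on → K on.
D and C are on, so Z activates (Gate 7).
C, K, and Z are on, so P activates (Gate 8).
P is on, so F activates (Gate 1).
F and R are on, so U activates (Gate 9).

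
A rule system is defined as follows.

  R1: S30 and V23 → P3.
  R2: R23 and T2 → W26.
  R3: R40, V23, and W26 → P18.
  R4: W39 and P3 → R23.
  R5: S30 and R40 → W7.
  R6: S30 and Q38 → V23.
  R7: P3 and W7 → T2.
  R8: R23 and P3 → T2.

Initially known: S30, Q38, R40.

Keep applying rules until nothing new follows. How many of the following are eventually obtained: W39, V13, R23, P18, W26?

0

No rule produces W39, and it is not given.
No rule produces V13, and it is not given.
R23 would need W39 and P3 (R4), but W39 is never established.
P18 would need R40, V23, and W26 (R3), but W26 is never established.
W26 would need R23 and T2 (R2), but R23 is never established.
None of the 5 are reached.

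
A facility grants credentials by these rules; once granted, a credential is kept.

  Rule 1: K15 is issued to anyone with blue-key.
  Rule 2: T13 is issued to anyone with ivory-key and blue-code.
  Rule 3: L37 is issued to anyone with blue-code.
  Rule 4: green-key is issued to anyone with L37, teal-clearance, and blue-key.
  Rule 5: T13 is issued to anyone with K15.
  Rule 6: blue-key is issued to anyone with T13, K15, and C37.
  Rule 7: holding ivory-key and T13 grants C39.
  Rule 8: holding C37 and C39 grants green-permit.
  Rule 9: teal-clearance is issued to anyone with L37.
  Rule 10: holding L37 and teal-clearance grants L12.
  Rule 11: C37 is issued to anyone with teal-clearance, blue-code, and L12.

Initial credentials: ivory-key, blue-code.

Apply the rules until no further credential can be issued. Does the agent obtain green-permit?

Holding ivory-key and blue-code grants T13 (Rule 2).
Holding blue-code grants L37 (Rule 3).
Holding ivory-key and T13 grants C39 (Rule 7).
Holding L37 grants teal-clearance (Rule 9).
Holding L37 and teal-clearance grants L12 (Rule 10).
Holding teal-clearance, blue-code, and L12 grants C37 (Rule 11).
Holding C37 and C39 grants green-permit (Rule 8).

Yes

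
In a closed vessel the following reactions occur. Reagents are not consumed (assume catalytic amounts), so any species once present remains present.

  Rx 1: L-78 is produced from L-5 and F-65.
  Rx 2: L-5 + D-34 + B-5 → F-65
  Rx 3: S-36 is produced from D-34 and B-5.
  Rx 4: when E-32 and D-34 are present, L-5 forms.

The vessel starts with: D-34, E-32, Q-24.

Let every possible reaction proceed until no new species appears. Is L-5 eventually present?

Yes

E-32 and D-34 present → L-5 forms (Rx 4).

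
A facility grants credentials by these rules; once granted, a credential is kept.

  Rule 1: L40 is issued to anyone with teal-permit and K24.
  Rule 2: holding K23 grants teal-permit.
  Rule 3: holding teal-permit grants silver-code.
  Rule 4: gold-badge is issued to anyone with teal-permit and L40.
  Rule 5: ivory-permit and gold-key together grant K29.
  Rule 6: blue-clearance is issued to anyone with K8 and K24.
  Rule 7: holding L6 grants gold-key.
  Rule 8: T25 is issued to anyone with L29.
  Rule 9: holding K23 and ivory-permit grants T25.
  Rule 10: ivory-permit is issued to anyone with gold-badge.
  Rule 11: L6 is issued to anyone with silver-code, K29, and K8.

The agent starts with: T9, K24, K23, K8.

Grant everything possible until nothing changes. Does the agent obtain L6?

L6 would need silver-code, K29, and K8 (Rule 11), but K29 is never granted.

No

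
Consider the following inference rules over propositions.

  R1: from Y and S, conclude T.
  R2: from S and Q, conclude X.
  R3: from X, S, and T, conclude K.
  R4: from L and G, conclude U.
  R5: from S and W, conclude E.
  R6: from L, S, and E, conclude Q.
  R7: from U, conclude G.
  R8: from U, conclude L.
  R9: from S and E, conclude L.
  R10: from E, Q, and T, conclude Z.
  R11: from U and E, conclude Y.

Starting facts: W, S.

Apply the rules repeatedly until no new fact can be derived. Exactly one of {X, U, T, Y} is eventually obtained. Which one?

X

S and W hold, so E follows (R5).
S and E hold, so L follows (R9).
From L, S, and E, R6 gives Q.
From S and Q, R2 gives X.
U would need L and G (R4), but G is never established. T would need Y and S (R1), but Y is never established. Y would need U and E (R11), but U is never established.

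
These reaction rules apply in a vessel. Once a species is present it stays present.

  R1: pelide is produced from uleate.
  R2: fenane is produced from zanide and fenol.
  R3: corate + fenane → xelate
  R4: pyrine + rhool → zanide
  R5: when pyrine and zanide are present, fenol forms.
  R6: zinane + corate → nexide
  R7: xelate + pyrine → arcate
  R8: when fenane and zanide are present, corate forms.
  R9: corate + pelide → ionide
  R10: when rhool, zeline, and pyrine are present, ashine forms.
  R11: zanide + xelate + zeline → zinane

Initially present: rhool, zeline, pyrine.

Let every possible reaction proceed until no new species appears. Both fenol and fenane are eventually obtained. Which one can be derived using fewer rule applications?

fenol: pyrine and rhool present → zanide forms (R4). pyrine and zanide present → fenol forms (R5). [2 rule applications]
fenane: pyrine and rhool present → zanide forms (R4). pyrine and zanide present → fenol forms (R5). zanide and fenol present → fenane forms (R2). [3 rule applications]
fenol needs fewer.

fenol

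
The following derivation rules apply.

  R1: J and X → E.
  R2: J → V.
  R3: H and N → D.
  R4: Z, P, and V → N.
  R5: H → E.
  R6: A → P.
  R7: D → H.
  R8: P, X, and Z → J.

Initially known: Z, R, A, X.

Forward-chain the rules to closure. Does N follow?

From A, R6 gives P.
From P, X, and Z, R8 gives J.
From J, R2 gives V.
From Z, P, and V, R4 gives N.

Yes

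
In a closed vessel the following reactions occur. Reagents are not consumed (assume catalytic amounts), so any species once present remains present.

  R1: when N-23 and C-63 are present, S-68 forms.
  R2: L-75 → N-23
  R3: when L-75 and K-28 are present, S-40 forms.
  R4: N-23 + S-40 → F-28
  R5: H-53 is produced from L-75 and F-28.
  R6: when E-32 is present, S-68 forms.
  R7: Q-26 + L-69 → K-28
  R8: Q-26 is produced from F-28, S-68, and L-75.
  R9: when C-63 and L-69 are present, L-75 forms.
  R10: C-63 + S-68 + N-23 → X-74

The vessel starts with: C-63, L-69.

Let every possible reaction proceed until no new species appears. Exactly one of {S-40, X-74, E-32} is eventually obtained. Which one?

X-74

C-63 and L-69 present → L-75 forms (R9).
L-75 present → N-23 forms (R2).
N-23 and C-63 present → S-68 forms (R1).
C-63, S-68, and N-23 present → X-74 forms (R10).
No rule produces E-32, and it is not given. S-40 would need L-75 and K-28 (R3), but K-28 never forms.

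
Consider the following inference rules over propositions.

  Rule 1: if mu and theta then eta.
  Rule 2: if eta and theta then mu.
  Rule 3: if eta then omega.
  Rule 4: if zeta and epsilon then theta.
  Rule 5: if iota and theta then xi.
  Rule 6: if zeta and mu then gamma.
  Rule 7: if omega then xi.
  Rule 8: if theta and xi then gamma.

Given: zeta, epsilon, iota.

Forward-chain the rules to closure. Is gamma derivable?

Yes

From zeta and epsilon, Rule 4 gives theta.
From iota and theta, Rule 5 gives xi.
theta and xi hold, so gamma follows (Rule 8).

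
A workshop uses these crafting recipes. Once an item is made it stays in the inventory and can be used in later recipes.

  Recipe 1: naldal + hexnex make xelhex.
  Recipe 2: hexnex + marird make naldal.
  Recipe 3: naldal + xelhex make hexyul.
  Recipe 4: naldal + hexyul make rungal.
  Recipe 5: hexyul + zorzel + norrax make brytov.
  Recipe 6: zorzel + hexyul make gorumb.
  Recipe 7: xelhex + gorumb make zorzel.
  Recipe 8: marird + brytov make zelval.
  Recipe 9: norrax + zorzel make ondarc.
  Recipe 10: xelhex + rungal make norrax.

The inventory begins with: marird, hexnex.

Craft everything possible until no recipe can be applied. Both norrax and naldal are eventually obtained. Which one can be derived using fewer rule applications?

naldal: Using Recipe 2, hexnex and marird make naldal. [1 rule application]
norrax: Using Recipe 2, hexnex and marird make naldal. naldal + hexnex → xelhex (Recipe 1). Using Recipe 3, naldal and xelhex make hexyul. Using Recipe 4, naldal and hexyul make rungal. xelhex + rungal → norrax (Recipe 10). [5 rule applications]
naldal needs fewer.

naldal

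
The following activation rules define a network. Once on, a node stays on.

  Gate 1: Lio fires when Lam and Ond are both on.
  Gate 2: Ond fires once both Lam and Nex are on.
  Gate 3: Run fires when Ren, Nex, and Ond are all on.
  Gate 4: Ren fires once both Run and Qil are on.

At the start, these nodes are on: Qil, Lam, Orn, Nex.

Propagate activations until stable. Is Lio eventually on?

Gate 2: Lam and Nex on → Ond on.
Lam and Ond are on, so Lio fires (Gate 1).

Yes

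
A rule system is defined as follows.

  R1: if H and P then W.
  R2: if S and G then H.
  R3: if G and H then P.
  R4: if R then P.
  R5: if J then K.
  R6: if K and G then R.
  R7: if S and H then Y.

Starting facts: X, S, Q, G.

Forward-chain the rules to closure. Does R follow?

No

R would need K and G (R6), but K is never established.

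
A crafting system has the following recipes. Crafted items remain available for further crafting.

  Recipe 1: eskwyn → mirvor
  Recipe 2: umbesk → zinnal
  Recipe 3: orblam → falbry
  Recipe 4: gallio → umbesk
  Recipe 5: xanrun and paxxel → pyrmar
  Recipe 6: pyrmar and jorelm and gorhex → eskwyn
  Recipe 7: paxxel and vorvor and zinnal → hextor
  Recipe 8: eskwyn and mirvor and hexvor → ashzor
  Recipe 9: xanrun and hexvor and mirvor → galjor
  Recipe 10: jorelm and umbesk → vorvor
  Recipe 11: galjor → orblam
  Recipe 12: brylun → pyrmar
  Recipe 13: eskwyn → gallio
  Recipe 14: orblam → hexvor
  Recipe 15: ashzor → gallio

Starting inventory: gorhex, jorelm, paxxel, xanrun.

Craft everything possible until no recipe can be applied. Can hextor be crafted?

Yes

Using Recipe 5, xanrun and paxxel make pyrmar.
Using Recipe 6, pyrmar, jorelm, and gorhex make eskwyn.
eskwyn → gallio (Recipe 13).
Using Recipe 4, gallio makes umbesk.
Using Recipe 2, umbesk makes zinnal.
Using Recipe 10, jorelm and umbesk make vorvor.
paxxel and vorvor and zinnal → hextor (Recipe 7).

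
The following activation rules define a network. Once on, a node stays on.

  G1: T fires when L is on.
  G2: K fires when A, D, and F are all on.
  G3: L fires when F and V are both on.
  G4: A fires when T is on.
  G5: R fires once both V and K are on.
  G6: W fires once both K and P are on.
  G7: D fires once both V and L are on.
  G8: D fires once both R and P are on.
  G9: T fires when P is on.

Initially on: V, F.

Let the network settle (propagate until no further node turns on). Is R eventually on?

F and V are on, so L fires (G3).
V and L are on, so D fires (G7).
G1: L on → T on.
G4: T on → A on.
A, D, and F are on, so K fires (G2).
V and K are on, so R fires (G5).

Yes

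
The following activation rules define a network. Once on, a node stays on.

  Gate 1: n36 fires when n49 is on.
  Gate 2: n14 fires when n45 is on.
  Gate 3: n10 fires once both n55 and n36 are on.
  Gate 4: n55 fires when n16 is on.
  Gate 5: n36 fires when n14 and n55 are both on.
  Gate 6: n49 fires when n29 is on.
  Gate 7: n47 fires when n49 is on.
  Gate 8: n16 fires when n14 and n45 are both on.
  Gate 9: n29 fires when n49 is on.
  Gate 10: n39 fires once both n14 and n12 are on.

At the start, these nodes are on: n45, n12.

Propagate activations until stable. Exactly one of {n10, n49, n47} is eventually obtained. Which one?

n45 is on, so n14 fires (Gate 2).
n14 and n45 are on, so n16 fires (Gate 8).
Gate 4: n16 on → n55 on.
Gate 5: n14 and n55 on → n36 on.
n55 and n36 are on, so n10 fires (Gate 3).
n49 would need n29 (Gate 6), but n29 never turns on. n47 would need n49 (Gate 7), but n49 never turns on.

n10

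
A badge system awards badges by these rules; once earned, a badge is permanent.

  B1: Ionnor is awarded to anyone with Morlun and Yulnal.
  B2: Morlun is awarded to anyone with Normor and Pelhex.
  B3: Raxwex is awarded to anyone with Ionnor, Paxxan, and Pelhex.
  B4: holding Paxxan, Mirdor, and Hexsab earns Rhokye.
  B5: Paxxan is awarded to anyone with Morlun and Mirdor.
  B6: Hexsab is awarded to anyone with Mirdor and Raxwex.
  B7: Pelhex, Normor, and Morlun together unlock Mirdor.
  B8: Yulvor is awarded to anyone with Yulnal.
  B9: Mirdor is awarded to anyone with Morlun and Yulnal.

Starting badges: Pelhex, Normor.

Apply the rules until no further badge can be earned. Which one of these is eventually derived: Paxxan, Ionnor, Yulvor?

With Normor and Pelhex, Morlun is earned (B2).
With Pelhex, Normor, and Morlun, Mirdor is earned (B7).
With Morlun and Mirdor, Paxxan is earned (B5).
Yulvor would need Yulnal (B8), but Yulnal is never earned. Ionnor would need Morlun and Yulnal (B1), but Yulnal is never earned.

Paxxan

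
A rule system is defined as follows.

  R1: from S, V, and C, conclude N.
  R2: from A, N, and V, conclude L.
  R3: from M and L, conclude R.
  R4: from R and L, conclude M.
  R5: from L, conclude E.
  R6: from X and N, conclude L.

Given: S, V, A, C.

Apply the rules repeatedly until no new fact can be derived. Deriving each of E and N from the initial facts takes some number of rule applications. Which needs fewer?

N: From S, V, and C, R1 gives N. [1 rule application]
E: S, V, and C hold, so N follows (R1). A, N, and V hold, so L follows (R2). From L, R5 gives E. [3 rule applications]
N needs fewer.

N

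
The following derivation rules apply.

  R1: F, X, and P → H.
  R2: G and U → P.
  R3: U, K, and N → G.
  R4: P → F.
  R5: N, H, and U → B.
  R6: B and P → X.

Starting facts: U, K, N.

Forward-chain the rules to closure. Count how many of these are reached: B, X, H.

0

B would need N, H, and U (R5), but H is never established.
X would need B and P (R6), but B is never established.
H would need F, X, and P (R1), but X is never established.
None of the 3 are reached.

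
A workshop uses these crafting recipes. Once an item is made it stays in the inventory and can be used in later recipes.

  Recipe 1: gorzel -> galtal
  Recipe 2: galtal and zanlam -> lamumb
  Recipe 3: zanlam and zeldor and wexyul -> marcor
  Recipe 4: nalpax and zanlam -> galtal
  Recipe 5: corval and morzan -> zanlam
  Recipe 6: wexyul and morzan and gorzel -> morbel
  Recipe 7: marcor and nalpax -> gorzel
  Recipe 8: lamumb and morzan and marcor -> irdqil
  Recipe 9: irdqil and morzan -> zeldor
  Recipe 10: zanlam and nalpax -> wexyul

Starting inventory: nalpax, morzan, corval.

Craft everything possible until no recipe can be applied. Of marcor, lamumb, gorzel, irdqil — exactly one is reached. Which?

lamumb

corval and morzan -> zanlam (Recipe 5).
nalpax and zanlam -> galtal (Recipe 4).
Using Recipe 2, galtal and zanlam make lamumb.
gorzel would need marcor and nalpax (Recipe 7), but marcor is never obtained. irdqil would need lamumb, morzan, and marcor (Recipe 8), but marcor is never obtained. marcor would need zanlam, zeldor, and wexyul (Recipe 3), but zeldor is never obtained.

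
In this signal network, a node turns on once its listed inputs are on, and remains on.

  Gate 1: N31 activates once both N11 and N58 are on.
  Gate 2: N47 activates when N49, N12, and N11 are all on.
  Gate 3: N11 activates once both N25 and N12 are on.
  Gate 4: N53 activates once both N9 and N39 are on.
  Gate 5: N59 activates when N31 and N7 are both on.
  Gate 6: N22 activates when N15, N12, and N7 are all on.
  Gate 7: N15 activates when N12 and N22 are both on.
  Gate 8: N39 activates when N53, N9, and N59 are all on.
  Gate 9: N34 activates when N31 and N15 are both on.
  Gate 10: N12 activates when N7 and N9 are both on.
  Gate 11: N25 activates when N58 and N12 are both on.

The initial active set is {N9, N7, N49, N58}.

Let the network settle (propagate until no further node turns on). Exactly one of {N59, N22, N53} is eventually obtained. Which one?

N59

Gate 10: N7 and N9 on → N12 on.
Gate 11: N58 and N12 on → N25 on.
Gate 3: N25 and N12 on → N11 on.
Gate 1: N11 and N58 on → N31 on.
Gate 5: N31 and N7 on → N59 on.
N22 would need N15, N12, and N7 (Gate 6), but N15 never turns on. N53 would need N9 and N39 (Gate 4), but N39 never turns on.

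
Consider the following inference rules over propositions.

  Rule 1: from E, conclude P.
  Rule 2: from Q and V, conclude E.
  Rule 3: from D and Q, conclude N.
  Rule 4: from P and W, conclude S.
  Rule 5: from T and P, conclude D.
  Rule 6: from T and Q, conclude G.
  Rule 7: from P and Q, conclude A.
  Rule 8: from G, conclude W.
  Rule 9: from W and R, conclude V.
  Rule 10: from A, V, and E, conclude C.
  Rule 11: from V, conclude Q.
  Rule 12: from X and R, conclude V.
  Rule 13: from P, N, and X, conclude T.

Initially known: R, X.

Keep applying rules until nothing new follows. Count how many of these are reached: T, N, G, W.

T would need P, N, and X (Rule 13), but N is never established.
N would need D and Q (Rule 3), but D is never established.
G would need T and Q (Rule 6), but T is never established.
W would need G (Rule 8), but G is never established.
None of the 4 are reached.

0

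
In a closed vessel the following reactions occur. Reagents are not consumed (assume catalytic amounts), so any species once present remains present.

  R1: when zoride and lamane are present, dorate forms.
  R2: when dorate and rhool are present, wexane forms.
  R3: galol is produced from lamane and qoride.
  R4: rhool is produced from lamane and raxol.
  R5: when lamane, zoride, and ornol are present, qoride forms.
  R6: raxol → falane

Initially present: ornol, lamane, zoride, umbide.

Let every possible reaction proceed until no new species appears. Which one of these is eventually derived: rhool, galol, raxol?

lamane, zoride, and ornol present → qoride forms (R5).
lamane and qoride present → galol forms (R3).
No rule produces raxol, and it is not given. rhool would need lamane and raxol (R4), but raxol never forms.

galol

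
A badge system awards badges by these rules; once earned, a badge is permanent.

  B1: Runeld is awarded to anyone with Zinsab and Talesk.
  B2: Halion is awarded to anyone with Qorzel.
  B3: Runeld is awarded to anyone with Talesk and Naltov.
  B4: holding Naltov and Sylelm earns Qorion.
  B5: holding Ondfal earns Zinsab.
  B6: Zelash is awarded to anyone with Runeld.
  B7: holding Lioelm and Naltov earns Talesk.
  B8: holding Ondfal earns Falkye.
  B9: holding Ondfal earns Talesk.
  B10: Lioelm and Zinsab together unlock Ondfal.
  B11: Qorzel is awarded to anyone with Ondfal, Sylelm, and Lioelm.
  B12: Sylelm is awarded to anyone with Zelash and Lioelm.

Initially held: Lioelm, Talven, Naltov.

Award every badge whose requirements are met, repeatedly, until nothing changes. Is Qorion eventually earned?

With Lioelm and Naltov, Talesk is earned (B7).
With Talesk and Naltov, Runeld is earned (B3).
With Runeld, Zelash is earned (B6).
With Zelash and Lioelm, Sylelm is earned (B12).
With Naltov and Sylelm, Qorion is earned (B4).

Yes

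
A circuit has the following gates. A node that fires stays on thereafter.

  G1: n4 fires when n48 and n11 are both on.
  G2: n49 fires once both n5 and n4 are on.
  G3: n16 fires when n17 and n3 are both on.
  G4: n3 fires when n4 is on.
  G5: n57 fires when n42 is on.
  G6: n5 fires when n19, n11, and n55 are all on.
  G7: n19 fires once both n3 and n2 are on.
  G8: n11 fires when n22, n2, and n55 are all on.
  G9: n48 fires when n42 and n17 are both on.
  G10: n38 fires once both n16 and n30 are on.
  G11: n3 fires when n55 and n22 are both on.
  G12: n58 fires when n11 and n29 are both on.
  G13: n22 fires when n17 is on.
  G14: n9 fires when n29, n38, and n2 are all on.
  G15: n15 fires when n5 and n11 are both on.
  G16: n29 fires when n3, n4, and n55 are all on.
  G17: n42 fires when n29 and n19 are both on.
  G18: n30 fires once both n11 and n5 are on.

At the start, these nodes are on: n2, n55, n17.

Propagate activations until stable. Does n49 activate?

No

n49 would need n5 and n4 (G2), but n4 never turns on.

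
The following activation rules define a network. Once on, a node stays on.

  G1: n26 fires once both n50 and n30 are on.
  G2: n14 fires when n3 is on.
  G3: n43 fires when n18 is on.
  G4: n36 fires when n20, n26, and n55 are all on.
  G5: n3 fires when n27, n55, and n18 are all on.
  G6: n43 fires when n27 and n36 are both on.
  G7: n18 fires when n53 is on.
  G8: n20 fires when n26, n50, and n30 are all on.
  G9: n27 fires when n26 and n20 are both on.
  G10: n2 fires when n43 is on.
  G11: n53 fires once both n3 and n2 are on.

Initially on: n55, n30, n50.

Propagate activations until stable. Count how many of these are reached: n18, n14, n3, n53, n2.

n50 and n30 are on, so n26 fires (G1).
n26, n50, and n30 are on, so n20 fires (G8).
G4: n20, n26, and n55 on → n36 on.
n26 and n20 are on, so n27 fires (G9).
n27 and n36 are on, so n43 fires (G6).
G10: n43 on → n2 on.
n18 would need n53 (G7), but n53 never turns on.
n14 would need n3 (G2), but n3 never turns on.
n3 would need n27, n55, and n18 (G5), but n18 never turns on.
n53 would need n3 and n2 (G11), but n3 never turns on.
n2: reached.
Reached: n2 — 1 of the 5.

1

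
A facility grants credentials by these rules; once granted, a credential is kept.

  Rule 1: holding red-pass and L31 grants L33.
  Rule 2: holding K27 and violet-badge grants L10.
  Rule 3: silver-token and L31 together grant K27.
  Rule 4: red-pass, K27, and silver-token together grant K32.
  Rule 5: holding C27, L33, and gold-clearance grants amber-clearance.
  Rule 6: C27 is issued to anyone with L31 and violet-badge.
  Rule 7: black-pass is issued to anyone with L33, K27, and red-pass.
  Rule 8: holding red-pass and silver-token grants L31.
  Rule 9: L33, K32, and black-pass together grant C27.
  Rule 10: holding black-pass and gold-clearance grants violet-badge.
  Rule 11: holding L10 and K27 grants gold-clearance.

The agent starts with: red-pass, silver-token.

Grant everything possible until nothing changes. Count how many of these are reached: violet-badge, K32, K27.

2

Holding red-pass and silver-token grants L31 (Rule 8).
Holding silver-token and L31 grants K27 (Rule 3).
Holding red-pass, K27, and silver-token grants K32 (Rule 4).
violet-badge would need black-pass and gold-clearance (Rule 10), but gold-clearance is never granted.
K32: reached.
K27: reached.
Reached: K32 and K27 — 2 of the 3.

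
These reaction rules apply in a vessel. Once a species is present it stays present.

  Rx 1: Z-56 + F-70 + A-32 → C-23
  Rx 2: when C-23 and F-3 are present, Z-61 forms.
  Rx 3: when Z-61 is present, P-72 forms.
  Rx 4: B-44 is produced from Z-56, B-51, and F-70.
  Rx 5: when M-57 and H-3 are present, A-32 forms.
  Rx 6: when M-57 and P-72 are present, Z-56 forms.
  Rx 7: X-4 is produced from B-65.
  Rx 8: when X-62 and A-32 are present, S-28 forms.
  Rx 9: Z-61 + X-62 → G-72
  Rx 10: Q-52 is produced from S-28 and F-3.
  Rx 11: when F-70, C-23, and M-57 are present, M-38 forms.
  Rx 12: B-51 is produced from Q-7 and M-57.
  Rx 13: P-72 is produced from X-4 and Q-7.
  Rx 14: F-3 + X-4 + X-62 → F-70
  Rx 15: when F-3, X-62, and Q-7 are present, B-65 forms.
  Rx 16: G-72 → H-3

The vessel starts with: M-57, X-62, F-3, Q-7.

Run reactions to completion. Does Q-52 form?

No

Q-52 would need S-28 and F-3 (Rx 10), but S-28 never forms.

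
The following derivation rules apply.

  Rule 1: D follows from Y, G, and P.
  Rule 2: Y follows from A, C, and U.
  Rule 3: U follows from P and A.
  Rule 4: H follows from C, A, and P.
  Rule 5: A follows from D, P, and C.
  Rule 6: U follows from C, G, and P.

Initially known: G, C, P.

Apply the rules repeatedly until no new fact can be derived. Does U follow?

C, G, and P hold, so U follows (Rule 6).

Yes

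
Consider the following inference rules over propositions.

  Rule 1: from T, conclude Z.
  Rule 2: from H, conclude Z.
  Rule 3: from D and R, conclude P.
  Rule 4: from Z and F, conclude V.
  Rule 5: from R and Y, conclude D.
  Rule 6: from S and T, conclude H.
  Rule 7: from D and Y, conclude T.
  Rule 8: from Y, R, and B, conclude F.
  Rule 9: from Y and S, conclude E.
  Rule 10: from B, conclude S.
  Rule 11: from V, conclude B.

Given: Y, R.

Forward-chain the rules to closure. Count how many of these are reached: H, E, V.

H would need S and T (Rule 6), but S is never established.
E would need Y and S (Rule 9), but S is never established.
V would need Z and F (Rule 4), but F is never established.
None of the 3 are reached.

0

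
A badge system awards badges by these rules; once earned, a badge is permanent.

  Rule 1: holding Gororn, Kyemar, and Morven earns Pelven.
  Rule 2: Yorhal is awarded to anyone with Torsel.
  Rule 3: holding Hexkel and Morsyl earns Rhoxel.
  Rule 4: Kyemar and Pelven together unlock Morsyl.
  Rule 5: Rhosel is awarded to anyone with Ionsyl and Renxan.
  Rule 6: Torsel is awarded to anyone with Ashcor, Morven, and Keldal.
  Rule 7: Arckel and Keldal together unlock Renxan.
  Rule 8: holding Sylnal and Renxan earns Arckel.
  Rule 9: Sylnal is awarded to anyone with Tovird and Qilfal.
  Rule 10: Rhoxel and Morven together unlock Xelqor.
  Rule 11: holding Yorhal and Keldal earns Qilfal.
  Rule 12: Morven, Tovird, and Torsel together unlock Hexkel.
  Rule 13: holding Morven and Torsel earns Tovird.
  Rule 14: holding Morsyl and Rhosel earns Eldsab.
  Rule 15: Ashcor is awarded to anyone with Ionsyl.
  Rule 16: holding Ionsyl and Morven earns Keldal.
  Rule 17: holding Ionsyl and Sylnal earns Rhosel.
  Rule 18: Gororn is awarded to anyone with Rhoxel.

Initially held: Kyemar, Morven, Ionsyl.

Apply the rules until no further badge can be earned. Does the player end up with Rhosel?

Yes

With Ionsyl, Ashcor is earned (Rule 15).
With Ionsyl and Morven, Keldal is earned (Rule 16).
With Ashcor, Morven, and Keldal, Torsel is earned (Rule 6).
With Torsel, Yorhal is earned (Rule 2).
With Morven and Torsel, Tovird is earned (Rule 13).
With Yorhal and Keldal, Qilfal is earned (Rule 11).
With Tovird and Qilfal, Sylnal is earned (Rule 9).
With Ionsyl and Sylnal, Rhosel is earned (Rule 17).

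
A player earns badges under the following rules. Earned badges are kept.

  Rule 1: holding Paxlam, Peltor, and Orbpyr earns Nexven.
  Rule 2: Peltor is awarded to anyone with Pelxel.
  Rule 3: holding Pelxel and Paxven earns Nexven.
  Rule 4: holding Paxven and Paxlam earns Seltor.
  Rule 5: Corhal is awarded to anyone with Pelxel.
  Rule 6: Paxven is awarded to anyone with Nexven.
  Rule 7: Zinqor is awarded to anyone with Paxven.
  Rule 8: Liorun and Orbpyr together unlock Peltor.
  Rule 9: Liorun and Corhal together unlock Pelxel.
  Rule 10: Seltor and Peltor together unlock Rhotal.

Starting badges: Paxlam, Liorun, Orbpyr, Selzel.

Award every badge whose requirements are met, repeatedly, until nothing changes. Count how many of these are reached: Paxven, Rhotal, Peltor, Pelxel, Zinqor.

With Liorun and Orbpyr, Peltor is earned (Rule 8).
With Paxlam, Peltor, and Orbpyr, Nexven is earned (Rule 1).
With Nexven, Paxven is earned (Rule 6).
With Paxven and Paxlam, Seltor is earned (Rule 4).
With Paxven, Zinqor is earned (Rule 7).
With Seltor and Peltor, Rhotal is earned (Rule 10).
Paxven: reached.
Rhotal: reached.
Peltor: reached.
Pelxel would need Liorun and Corhal (Rule 9), but Corhal is never earned.
Zinqor: reached.
Reached: Paxven, Rhotal, Peltor, and Zinqor — 4 of the 5.

4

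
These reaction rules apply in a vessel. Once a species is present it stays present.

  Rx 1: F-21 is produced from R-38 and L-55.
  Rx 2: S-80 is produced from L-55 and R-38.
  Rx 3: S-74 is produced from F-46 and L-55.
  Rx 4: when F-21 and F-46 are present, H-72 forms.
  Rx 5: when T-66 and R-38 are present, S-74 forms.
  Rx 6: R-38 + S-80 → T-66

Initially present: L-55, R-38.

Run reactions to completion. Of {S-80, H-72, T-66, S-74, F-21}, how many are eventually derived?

L-55 and R-38 present → S-80 forms (Rx 2).
R-38 and L-55 present → F-21 forms (Rx 1).
R-38 and S-80 present → T-66 forms (Rx 6).
T-66 and R-38 present → S-74 forms (Rx 5).
S-80: reached.
H-72 would need F-21 and F-46 (Rx 4), but F-46 never forms.
T-66: reached.
S-74: reached.
F-21: reached.
Reached: S-80, T-66, S-74, and F-21 — 4 of the 5.

4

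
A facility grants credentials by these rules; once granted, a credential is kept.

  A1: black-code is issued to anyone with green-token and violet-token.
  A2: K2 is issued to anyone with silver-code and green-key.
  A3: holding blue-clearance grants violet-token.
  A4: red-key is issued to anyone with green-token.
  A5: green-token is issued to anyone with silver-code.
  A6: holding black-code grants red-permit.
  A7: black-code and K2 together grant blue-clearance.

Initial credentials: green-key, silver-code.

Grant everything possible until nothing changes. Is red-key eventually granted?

Yes

Holding silver-code grants green-token (A5).
Holding green-token grants red-key (A4).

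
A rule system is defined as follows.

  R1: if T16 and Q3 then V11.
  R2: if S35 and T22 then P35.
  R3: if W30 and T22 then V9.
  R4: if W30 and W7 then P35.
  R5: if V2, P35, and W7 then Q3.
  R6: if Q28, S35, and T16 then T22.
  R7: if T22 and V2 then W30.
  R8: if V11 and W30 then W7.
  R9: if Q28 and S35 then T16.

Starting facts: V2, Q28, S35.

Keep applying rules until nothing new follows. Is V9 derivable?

Yes

Q28 and S35 hold, so T16 follows (R9).
From Q28, S35, and T16, R6 gives T22.
T22 and V2 hold, so W30 follows (R7).
From W30 and T22, R3 gives V9.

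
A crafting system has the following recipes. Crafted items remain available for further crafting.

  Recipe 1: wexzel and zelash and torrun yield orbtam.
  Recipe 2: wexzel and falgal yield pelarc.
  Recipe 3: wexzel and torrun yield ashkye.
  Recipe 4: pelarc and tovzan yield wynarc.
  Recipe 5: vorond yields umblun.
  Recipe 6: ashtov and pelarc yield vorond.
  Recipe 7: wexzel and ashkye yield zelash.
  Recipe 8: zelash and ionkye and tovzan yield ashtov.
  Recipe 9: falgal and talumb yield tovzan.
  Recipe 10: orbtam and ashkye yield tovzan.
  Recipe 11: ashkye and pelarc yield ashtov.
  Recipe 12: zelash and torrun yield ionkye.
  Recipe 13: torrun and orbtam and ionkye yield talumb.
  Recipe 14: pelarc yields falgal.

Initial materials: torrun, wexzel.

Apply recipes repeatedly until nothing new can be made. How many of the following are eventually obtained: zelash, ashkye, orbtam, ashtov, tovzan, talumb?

wexzel and torrun → ashkye (Recipe 3).
wexzel and ashkye → zelash (Recipe 7).
Using Recipe 1, wexzel, zelash, and torrun make orbtam.
zelash and torrun → ionkye (Recipe 12).
Using Recipe 13, torrun, orbtam, and ionkye make talumb.
Using Recipe 10, orbtam and ashkye make tovzan.
zelash and ionkye and tovzan → ashtov (Recipe 8).
zelash: reached.
ashkye: reached.
orbtam: reached.
ashtov: reached.
tovzan: reached.
talumb: reached.
All 6 are reached.

6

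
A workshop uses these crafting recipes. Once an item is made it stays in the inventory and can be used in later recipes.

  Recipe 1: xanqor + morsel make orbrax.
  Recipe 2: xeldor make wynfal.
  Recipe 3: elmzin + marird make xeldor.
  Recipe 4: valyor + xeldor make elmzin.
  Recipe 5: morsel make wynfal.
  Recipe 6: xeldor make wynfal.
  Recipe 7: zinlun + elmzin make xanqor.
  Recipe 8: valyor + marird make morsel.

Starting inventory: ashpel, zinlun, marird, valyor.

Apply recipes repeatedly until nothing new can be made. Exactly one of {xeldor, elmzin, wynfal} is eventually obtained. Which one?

Using Recipe 8, valyor and marird make morsel.
morsel → wynfal (Recipe 5).
xeldor would need elmzin and marird (Recipe 3), but elmzin is never obtained. elmzin would need valyor and xeldor (Recipe 4), but xeldor is never obtained.

wynfal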